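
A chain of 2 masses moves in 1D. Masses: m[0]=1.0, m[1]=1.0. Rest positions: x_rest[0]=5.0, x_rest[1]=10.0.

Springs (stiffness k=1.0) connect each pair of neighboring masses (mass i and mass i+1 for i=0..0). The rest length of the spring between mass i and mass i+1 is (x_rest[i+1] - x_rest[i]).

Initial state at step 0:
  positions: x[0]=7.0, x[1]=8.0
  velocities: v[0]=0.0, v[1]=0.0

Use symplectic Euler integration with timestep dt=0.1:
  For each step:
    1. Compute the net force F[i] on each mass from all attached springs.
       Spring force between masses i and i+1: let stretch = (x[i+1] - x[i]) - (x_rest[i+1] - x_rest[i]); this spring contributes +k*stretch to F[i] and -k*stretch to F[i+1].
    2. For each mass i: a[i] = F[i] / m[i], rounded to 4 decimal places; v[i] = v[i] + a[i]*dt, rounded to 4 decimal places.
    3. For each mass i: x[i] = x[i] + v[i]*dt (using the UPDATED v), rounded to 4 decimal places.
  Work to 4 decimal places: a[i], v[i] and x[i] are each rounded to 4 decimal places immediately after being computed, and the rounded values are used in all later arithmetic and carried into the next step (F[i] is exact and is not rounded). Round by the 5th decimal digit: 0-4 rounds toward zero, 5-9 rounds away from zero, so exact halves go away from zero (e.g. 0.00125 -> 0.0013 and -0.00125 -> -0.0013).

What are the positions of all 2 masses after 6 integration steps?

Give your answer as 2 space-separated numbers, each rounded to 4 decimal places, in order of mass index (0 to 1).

Step 0: x=[7.0000 8.0000] v=[0.0000 0.0000]
Step 1: x=[6.9600 8.0400] v=[-0.4000 0.4000]
Step 2: x=[6.8808 8.1192] v=[-0.7920 0.7920]
Step 3: x=[6.7640 8.2360] v=[-1.1682 1.1682]
Step 4: x=[6.6119 8.3881] v=[-1.5210 1.5210]
Step 5: x=[6.4276 8.5724] v=[-1.8434 1.8434]
Step 6: x=[6.2147 8.7853] v=[-2.1289 2.1289]

Answer: 6.2147 8.7853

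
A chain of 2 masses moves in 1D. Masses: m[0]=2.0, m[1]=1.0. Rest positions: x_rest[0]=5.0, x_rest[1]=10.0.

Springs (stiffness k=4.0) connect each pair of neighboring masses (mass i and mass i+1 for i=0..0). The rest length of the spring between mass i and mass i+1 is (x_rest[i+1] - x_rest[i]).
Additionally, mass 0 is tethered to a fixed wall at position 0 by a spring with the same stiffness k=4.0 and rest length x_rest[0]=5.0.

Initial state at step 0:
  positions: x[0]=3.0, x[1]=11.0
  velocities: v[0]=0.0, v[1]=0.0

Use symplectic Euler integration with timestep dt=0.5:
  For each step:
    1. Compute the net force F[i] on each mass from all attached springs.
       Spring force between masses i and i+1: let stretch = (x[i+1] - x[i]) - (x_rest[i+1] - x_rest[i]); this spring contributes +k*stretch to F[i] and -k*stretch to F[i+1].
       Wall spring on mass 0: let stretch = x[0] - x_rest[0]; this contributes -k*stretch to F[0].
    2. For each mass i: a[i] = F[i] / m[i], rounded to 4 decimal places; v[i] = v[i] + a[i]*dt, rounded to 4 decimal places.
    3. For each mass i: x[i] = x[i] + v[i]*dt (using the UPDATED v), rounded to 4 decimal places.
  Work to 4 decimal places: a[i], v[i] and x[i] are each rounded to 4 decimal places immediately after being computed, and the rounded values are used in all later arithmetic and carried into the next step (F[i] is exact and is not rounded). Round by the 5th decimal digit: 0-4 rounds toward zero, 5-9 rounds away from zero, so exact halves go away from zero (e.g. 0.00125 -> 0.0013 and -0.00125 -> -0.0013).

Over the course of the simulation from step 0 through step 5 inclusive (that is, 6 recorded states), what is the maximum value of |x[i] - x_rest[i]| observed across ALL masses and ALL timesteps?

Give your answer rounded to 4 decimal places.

Step 0: x=[3.0000 11.0000] v=[0.0000 0.0000]
Step 1: x=[5.5000 8.0000] v=[5.0000 -6.0000]
Step 2: x=[6.5000 7.5000] v=[2.0000 -1.0000]
Step 3: x=[4.7500 11.0000] v=[-3.5000 7.0000]
Step 4: x=[3.7500 13.2500] v=[-2.0000 4.5000]
Step 5: x=[5.6250 11.0000] v=[3.7500 -4.5000]
Max displacement = 3.2500

Answer: 3.2500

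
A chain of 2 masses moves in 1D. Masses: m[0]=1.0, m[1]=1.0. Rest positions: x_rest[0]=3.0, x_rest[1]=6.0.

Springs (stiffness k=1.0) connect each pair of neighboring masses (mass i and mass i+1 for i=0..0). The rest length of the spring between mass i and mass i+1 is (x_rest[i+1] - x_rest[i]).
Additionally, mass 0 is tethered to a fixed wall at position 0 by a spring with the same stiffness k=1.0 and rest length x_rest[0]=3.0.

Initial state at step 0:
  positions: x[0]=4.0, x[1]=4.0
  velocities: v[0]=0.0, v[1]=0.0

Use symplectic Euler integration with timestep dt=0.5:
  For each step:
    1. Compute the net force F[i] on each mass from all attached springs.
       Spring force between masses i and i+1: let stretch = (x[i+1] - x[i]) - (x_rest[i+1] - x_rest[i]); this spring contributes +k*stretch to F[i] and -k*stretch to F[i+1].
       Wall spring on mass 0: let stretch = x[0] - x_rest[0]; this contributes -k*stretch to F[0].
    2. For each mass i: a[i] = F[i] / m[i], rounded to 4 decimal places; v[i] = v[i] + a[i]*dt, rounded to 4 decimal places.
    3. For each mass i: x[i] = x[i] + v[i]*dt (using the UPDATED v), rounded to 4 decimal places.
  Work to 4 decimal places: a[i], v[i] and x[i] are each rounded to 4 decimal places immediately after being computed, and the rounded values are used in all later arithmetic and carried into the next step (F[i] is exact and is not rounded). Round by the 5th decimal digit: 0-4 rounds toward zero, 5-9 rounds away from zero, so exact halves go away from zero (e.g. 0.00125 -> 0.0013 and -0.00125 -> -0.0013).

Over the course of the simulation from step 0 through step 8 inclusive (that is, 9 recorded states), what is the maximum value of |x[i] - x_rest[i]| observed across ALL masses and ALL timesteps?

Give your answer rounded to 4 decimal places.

Step 0: x=[4.0000 4.0000] v=[0.0000 0.0000]
Step 1: x=[3.0000 4.7500] v=[-2.0000 1.5000]
Step 2: x=[1.6875 5.8125] v=[-2.6250 2.1250]
Step 3: x=[0.9844 6.5938] v=[-1.4063 1.5625]
Step 4: x=[1.4375 6.7227] v=[0.9062 0.2578]
Step 5: x=[2.8526 6.2803] v=[2.8301 -0.8848]
Step 6: x=[4.4115 5.7310] v=[3.1177 -1.0987]
Step 7: x=[5.1974 5.6018] v=[1.5717 -0.2585]
Step 8: x=[4.7850 6.1215] v=[-0.8248 1.0393]
Max displacement = 2.1974

Answer: 2.1974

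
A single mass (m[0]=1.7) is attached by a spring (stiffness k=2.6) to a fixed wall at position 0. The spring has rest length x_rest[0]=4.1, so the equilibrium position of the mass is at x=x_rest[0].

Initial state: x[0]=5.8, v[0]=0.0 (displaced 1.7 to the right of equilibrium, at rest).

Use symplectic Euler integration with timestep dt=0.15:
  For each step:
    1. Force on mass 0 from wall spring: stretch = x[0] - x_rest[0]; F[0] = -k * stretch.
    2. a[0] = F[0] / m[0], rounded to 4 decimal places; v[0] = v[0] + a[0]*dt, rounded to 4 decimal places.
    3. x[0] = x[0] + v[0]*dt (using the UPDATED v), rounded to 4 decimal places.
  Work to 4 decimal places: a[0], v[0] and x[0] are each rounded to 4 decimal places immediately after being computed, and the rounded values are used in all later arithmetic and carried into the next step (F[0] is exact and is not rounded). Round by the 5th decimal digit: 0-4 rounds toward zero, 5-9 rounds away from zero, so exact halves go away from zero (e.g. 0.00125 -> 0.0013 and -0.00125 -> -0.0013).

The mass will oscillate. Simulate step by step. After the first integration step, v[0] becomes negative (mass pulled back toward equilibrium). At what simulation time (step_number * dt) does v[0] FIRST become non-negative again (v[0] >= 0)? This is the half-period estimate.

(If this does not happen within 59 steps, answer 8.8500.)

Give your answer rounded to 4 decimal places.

Step 0: x=[5.8000] v=[0.0000]
Step 1: x=[5.7415] v=[-0.3900]
Step 2: x=[5.6265] v=[-0.7666]
Step 3: x=[5.4590] v=[-1.1168]
Step 4: x=[5.2447] v=[-1.4286]
Step 5: x=[4.9910] v=[-1.6912]
Step 6: x=[4.7067] v=[-1.8956]
Step 7: x=[4.4015] v=[-2.0348]
Step 8: x=[4.0859] v=[-2.1040]
Step 9: x=[3.7708] v=[-2.1008]
Step 10: x=[3.4670] v=[-2.0253]
Step 11: x=[3.1850] v=[-1.8801]
Step 12: x=[2.9345] v=[-1.6702]
Step 13: x=[2.7241] v=[-1.4028]
Step 14: x=[2.5610] v=[-1.0872]
Step 15: x=[2.4509] v=[-0.7341]
Step 16: x=[2.3975] v=[-0.3558]
Step 17: x=[2.4027] v=[0.0348]
First v>=0 after going negative at step 17, time=2.5500

Answer: 2.5500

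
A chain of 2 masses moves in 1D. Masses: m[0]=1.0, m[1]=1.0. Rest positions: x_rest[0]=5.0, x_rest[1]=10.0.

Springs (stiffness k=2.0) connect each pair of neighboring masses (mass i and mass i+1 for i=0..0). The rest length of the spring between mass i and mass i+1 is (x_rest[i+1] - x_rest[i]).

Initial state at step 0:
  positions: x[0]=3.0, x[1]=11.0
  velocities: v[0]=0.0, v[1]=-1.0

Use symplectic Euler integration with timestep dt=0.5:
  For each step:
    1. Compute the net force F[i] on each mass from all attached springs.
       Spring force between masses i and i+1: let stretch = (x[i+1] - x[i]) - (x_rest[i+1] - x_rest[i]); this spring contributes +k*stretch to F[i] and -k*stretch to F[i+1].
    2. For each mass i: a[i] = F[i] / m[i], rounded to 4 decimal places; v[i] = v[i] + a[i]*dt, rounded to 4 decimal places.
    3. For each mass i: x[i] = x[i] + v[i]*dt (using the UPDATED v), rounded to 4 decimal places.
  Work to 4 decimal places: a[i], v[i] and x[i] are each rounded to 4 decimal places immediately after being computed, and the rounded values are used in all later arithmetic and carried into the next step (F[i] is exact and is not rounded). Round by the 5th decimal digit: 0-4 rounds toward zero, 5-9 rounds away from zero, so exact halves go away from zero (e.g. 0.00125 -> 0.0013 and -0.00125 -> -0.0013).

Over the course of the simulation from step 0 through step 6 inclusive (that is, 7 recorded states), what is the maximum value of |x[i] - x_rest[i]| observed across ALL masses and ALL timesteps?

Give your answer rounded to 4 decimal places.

Answer: 3.5000

Derivation:
Step 0: x=[3.0000 11.0000] v=[0.0000 -1.0000]
Step 1: x=[4.5000 9.0000] v=[3.0000 -4.0000]
Step 2: x=[5.7500 7.2500] v=[2.5000 -3.5000]
Step 3: x=[5.2500 7.2500] v=[-1.0000 0.0000]
Step 4: x=[3.2500 8.7500] v=[-4.0000 3.0000]
Step 5: x=[1.5000 10.0000] v=[-3.5000 2.5000]
Step 6: x=[1.5000 9.5000] v=[0.0000 -1.0000]
Max displacement = 3.5000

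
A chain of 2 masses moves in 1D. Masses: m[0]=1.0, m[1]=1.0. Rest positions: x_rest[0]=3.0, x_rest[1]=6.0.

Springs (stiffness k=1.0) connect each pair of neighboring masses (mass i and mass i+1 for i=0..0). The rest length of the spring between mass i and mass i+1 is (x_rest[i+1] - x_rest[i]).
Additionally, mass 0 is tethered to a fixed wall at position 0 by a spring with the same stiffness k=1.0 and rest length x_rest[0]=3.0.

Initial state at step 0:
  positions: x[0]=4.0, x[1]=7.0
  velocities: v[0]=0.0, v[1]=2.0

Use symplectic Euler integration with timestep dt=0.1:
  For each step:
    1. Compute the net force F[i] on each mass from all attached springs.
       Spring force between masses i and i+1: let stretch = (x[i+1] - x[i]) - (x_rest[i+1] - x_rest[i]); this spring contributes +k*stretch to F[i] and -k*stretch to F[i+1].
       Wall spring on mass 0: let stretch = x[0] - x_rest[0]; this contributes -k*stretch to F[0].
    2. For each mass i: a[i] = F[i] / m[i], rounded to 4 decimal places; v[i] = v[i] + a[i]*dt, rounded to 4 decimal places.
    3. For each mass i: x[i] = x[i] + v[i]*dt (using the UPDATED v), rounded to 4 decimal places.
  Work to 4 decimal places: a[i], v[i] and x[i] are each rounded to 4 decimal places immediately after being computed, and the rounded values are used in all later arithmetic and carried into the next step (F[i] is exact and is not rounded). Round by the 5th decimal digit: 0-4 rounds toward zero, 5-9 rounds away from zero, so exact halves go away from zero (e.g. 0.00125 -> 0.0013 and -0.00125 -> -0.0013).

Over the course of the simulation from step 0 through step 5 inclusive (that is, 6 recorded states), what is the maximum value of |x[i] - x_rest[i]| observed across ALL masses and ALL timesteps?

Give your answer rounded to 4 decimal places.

Answer: 1.9574

Derivation:
Step 0: x=[4.0000 7.0000] v=[0.0000 2.0000]
Step 1: x=[3.9900 7.2000] v=[-0.1000 2.0000]
Step 2: x=[3.9722 7.3979] v=[-0.1780 1.9790]
Step 3: x=[3.9489 7.5915] v=[-0.2327 1.9364]
Step 4: x=[3.9226 7.7787] v=[-0.2633 1.8721]
Step 5: x=[3.8956 7.9574] v=[-0.2700 1.7865]
Max displacement = 1.9574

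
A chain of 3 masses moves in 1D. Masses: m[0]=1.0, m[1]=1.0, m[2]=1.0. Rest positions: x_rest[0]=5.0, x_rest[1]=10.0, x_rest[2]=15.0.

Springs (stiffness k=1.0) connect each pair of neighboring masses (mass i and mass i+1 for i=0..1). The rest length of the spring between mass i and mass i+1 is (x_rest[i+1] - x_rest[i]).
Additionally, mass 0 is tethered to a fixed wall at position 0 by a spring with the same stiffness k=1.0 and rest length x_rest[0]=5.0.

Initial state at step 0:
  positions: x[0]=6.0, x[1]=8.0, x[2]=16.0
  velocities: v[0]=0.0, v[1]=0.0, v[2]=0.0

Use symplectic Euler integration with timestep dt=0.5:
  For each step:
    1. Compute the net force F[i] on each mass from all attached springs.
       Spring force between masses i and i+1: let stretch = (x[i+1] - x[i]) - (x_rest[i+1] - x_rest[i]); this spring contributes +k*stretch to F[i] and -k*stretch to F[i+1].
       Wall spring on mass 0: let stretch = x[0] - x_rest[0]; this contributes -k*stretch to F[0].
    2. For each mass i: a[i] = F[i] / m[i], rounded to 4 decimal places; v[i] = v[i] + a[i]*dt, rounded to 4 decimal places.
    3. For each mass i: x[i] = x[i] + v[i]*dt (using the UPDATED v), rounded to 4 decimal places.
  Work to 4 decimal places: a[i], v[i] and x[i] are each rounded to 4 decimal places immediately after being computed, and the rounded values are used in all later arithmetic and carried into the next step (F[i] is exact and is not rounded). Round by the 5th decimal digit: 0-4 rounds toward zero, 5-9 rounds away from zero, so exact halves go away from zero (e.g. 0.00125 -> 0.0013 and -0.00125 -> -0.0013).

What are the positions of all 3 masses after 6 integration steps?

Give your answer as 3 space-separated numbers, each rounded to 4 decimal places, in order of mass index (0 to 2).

Answer: 6.7658 8.1570 15.6730

Derivation:
Step 0: x=[6.0000 8.0000 16.0000] v=[0.0000 0.0000 0.0000]
Step 1: x=[5.0000 9.5000 15.2500] v=[-2.0000 3.0000 -1.5000]
Step 2: x=[3.8750 11.3125 14.3125] v=[-2.2500 3.6250 -1.8750]
Step 3: x=[3.6406 12.0157 13.8750] v=[-0.4688 1.4063 -0.8750]
Step 4: x=[4.5899 11.0899 14.2227] v=[1.8985 -1.8516 0.6954]
Step 5: x=[6.0167 9.3223 15.0372] v=[2.8536 -3.5352 1.6290]
Step 6: x=[6.7658 8.1570 15.6730] v=[1.4981 -2.3306 1.2716]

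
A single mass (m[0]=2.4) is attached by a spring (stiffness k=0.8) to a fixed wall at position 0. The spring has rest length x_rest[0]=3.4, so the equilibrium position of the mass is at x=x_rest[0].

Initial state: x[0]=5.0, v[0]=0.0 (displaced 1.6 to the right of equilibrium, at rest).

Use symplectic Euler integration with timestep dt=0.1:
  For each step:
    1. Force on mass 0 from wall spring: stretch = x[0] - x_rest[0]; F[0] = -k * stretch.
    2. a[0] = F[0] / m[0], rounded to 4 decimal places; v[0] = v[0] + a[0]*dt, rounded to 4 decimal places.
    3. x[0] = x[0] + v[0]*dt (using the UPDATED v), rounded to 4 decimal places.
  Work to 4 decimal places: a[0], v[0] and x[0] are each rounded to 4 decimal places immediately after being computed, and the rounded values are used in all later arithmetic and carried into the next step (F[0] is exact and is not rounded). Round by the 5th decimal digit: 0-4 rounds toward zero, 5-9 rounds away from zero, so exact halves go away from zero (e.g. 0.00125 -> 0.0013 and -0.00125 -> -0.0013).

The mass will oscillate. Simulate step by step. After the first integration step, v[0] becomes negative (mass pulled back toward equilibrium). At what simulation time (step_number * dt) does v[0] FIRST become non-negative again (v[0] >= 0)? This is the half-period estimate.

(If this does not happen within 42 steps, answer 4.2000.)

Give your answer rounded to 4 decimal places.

Answer: 4.2000

Derivation:
Step 0: x=[5.0000] v=[0.0000]
Step 1: x=[4.9947] v=[-0.0533]
Step 2: x=[4.9841] v=[-0.1065]
Step 3: x=[4.9682] v=[-0.1593]
Step 4: x=[4.9470] v=[-0.2116]
Step 5: x=[4.9207] v=[-0.2632]
Step 6: x=[4.8893] v=[-0.3139]
Step 7: x=[4.8530] v=[-0.3635]
Step 8: x=[4.8118] v=[-0.4119]
Step 9: x=[4.7659] v=[-0.4590]
Step 10: x=[4.7155] v=[-0.5045]
Step 11: x=[4.6607] v=[-0.5484]
Step 12: x=[4.6017] v=[-0.5904]
Step 13: x=[4.5387] v=[-0.6305]
Step 14: x=[4.4719] v=[-0.6685]
Step 15: x=[4.4015] v=[-0.7042]
Step 16: x=[4.3277] v=[-0.7376]
Step 17: x=[4.2509] v=[-0.7685]
Step 18: x=[4.1712] v=[-0.7969]
Step 19: x=[4.0889] v=[-0.8226]
Step 20: x=[4.0043] v=[-0.8456]
Step 21: x=[3.9177] v=[-0.8657]
Step 22: x=[3.8294] v=[-0.8830]
Step 23: x=[3.7397] v=[-0.8973]
Step 24: x=[3.6488] v=[-0.9086]
Step 25: x=[3.5571] v=[-0.9169]
Step 26: x=[3.4649] v=[-0.9221]
Step 27: x=[3.3725] v=[-0.9243]
Step 28: x=[3.2802] v=[-0.9234]
Step 29: x=[3.1883] v=[-0.9194]
Step 30: x=[3.0971] v=[-0.9123]
Step 31: x=[3.0069] v=[-0.9022]
Step 32: x=[2.9180] v=[-0.8891]
Step 33: x=[2.8307] v=[-0.8730]
Step 34: x=[2.7453] v=[-0.8540]
Step 35: x=[2.6621] v=[-0.8322]
Step 36: x=[2.5813] v=[-0.8076]
Step 37: x=[2.5033] v=[-0.7803]
Step 38: x=[2.4283] v=[-0.7504]
Step 39: x=[2.3565] v=[-0.7180]
Step 40: x=[2.2882] v=[-0.6832]
Step 41: x=[2.2236] v=[-0.6461]
Step 42: x=[2.1629] v=[-0.6069]
v[0] did not become non-negative within 42 steps; using fallback time=4.2000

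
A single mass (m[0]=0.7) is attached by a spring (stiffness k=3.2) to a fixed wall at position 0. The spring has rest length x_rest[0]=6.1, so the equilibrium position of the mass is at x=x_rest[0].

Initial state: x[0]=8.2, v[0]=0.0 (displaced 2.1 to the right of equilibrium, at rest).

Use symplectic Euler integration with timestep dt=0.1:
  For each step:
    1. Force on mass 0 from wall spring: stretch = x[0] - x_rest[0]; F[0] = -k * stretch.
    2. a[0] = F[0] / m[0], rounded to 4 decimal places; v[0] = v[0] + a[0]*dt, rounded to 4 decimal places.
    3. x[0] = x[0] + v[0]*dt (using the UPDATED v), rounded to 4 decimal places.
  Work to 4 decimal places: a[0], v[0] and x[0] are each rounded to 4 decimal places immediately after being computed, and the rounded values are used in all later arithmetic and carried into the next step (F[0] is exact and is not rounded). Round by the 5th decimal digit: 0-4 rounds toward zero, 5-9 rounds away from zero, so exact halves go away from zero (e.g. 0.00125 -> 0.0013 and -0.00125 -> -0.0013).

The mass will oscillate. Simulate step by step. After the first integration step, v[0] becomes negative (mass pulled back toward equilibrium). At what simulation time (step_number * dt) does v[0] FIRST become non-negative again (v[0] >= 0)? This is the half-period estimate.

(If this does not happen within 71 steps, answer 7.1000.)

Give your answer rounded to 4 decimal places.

Step 0: x=[8.2000] v=[0.0000]
Step 1: x=[8.1040] v=[-0.9600]
Step 2: x=[7.9164] v=[-1.8761]
Step 3: x=[7.6458] v=[-2.7065]
Step 4: x=[7.3045] v=[-3.4132]
Step 5: x=[6.9081] v=[-3.9638]
Step 6: x=[6.4748] v=[-4.3332]
Step 7: x=[6.0244] v=[-4.5045]
Step 8: x=[5.5774] v=[-4.4699]
Step 9: x=[5.1543] v=[-4.2310]
Step 10: x=[4.7744] v=[-3.7987]
Step 11: x=[4.4551] v=[-3.1927]
Step 12: x=[4.2110] v=[-2.4408]
Step 13: x=[4.0533] v=[-1.5773]
Step 14: x=[3.9891] v=[-0.6417]
Step 15: x=[4.0214] v=[0.3233]
First v>=0 after going negative at step 15, time=1.5000

Answer: 1.5000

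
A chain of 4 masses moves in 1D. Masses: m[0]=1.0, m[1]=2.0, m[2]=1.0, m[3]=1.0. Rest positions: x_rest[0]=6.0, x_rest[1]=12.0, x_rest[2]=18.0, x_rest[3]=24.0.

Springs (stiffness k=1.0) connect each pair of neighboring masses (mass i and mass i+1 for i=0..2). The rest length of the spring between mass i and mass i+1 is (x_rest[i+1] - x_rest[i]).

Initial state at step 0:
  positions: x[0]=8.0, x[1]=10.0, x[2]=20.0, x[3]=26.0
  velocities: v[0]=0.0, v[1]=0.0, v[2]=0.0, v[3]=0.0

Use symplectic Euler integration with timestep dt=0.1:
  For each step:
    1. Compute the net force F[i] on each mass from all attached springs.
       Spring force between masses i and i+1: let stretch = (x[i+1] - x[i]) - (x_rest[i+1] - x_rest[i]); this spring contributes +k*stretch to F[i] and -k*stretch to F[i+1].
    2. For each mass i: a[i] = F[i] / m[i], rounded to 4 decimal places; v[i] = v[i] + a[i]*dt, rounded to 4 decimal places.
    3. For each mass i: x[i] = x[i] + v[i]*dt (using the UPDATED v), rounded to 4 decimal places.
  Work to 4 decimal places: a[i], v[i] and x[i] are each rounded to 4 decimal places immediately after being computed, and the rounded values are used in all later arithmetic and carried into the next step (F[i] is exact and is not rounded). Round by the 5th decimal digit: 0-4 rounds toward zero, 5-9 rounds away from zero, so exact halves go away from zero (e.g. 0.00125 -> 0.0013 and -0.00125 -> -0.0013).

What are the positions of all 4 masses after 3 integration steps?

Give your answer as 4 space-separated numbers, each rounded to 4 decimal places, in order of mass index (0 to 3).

Answer: 7.7640 10.2360 19.7660 25.9980

Derivation:
Step 0: x=[8.0000 10.0000 20.0000 26.0000] v=[0.0000 0.0000 0.0000 0.0000]
Step 1: x=[7.9600 10.0400 19.9600 26.0000] v=[-0.4000 0.4000 -0.4000 0.0000]
Step 2: x=[7.8808 10.1192 19.8812 25.9996] v=[-0.7920 0.7920 -0.7880 -0.0040]
Step 3: x=[7.7640 10.2360 19.7660 25.9980] v=[-1.1682 1.1682 -1.1524 -0.0158]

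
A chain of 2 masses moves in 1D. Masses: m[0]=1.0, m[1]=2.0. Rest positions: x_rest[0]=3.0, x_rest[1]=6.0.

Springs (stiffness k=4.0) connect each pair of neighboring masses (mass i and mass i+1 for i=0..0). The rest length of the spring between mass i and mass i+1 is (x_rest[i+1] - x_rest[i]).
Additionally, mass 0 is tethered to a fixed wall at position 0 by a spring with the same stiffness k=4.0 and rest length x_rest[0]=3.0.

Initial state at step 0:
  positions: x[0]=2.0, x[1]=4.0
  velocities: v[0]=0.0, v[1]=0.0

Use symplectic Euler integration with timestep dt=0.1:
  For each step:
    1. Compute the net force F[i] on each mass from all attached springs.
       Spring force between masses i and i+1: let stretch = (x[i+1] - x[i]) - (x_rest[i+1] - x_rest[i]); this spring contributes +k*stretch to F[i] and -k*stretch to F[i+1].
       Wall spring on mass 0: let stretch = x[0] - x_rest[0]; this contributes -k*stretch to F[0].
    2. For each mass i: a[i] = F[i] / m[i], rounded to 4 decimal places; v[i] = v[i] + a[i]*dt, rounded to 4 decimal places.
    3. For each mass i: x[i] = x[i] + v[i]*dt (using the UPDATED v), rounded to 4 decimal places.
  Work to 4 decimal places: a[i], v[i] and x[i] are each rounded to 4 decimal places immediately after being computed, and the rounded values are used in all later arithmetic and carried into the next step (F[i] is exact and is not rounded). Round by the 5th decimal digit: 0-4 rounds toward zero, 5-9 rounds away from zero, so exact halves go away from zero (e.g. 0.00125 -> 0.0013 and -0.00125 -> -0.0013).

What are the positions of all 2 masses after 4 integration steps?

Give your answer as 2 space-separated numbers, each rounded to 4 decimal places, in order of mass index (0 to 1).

Step 0: x=[2.0000 4.0000] v=[0.0000 0.0000]
Step 1: x=[2.0000 4.0200] v=[0.0000 0.2000]
Step 2: x=[2.0008 4.0596] v=[0.0080 0.3960]
Step 3: x=[2.0039 4.1180] v=[0.0312 0.5842]
Step 4: x=[2.0114 4.1941] v=[0.0753 0.7614]

Answer: 2.0114 4.1941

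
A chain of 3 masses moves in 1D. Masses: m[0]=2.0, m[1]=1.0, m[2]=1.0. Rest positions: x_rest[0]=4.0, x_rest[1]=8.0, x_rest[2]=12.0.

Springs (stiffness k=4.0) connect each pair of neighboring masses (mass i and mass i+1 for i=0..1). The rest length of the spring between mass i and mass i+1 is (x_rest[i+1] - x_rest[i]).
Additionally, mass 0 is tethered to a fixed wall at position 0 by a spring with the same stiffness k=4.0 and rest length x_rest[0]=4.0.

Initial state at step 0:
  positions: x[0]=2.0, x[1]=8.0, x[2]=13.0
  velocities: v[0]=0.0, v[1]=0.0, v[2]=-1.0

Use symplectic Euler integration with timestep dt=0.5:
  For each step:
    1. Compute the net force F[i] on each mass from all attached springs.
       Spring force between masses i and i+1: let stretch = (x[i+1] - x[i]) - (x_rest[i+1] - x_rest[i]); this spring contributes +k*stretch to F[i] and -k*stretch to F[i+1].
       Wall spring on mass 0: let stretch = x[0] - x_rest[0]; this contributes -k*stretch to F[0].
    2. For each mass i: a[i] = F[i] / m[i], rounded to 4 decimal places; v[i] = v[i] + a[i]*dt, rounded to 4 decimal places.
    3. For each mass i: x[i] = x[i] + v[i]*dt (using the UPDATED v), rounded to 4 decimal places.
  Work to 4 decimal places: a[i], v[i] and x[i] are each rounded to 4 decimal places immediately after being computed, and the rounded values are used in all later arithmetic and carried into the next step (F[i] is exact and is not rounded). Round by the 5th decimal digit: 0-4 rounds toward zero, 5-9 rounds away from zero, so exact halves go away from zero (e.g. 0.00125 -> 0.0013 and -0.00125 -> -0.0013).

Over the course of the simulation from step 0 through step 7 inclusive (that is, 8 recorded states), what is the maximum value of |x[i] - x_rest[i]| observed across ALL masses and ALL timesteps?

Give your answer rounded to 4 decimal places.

Answer: 2.5000

Derivation:
Step 0: x=[2.0000 8.0000 13.0000] v=[0.0000 0.0000 -1.0000]
Step 1: x=[4.0000 7.0000 11.5000] v=[4.0000 -2.0000 -3.0000]
Step 2: x=[5.5000 7.5000 9.5000] v=[3.0000 1.0000 -4.0000]
Step 3: x=[5.2500 8.0000 9.5000] v=[-0.5000 1.0000 0.0000]
Step 4: x=[3.7500 7.2500 12.0000] v=[-3.0000 -1.5000 5.0000]
Step 5: x=[2.1250 7.7500 13.7500] v=[-3.2500 1.0000 3.5000]
Step 6: x=[2.2500 8.6250 13.5000] v=[0.2500 1.7500 -0.5000]
Step 7: x=[4.4375 8.0000 12.3750] v=[4.3750 -1.2500 -2.2500]
Max displacement = 2.5000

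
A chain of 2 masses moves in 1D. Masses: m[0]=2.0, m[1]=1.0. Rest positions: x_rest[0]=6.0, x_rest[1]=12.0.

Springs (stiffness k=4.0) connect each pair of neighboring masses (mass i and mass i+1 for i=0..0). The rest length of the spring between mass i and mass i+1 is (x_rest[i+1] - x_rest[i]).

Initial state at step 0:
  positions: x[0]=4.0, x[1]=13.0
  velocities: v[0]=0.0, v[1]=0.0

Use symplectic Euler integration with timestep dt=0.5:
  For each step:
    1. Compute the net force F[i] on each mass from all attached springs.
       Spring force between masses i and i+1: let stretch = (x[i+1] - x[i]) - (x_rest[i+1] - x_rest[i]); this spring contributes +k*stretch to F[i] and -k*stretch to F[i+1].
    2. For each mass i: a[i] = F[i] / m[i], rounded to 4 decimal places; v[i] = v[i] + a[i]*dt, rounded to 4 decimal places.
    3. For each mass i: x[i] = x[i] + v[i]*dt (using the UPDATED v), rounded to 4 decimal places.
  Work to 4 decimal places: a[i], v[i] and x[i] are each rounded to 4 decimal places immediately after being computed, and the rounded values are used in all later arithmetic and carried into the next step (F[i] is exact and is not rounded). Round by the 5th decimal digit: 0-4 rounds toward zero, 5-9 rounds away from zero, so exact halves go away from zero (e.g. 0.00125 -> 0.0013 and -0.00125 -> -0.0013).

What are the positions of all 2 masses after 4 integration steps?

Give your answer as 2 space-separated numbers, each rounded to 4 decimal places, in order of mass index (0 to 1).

Step 0: x=[4.0000 13.0000] v=[0.0000 0.0000]
Step 1: x=[5.5000 10.0000] v=[3.0000 -6.0000]
Step 2: x=[6.2500 8.5000] v=[1.5000 -3.0000]
Step 3: x=[5.1250 10.7500] v=[-2.2500 4.5000]
Step 4: x=[3.8125 13.3750] v=[-2.6250 5.2500]

Answer: 3.8125 13.3750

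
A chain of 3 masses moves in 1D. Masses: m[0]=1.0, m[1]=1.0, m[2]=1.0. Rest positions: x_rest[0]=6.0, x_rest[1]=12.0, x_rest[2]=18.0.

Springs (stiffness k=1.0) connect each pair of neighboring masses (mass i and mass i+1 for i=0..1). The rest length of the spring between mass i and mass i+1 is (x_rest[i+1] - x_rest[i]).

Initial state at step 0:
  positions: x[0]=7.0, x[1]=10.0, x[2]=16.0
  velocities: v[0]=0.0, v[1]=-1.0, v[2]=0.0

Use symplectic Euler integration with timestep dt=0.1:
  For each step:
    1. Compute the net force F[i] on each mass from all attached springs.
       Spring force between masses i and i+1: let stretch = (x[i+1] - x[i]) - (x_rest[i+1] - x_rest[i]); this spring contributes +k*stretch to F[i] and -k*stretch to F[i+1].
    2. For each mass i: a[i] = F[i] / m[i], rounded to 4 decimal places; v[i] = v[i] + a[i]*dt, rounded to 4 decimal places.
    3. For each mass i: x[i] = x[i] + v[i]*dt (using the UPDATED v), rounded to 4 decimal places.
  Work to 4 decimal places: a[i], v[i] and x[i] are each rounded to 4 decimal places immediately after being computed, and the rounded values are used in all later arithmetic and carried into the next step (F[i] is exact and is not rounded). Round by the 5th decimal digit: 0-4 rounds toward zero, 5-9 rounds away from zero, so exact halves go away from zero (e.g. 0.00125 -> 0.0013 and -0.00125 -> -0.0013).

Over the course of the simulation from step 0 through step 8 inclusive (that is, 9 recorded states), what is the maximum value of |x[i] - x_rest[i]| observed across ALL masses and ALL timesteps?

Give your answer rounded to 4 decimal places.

Step 0: x=[7.0000 10.0000 16.0000] v=[0.0000 -1.0000 0.0000]
Step 1: x=[6.9700 9.9300 16.0000] v=[-0.3000 -0.7000 0.0000]
Step 2: x=[6.9096 9.8911 15.9993] v=[-0.6040 -0.3890 -0.0070]
Step 3: x=[6.8190 9.8835 15.9975] v=[-0.9059 -0.0763 -0.0178]
Step 4: x=[6.6991 9.9064 15.9946] v=[-1.1995 0.2287 -0.0292]
Step 5: x=[6.5512 9.9581 15.9908] v=[-1.4788 0.5168 -0.0380]
Step 6: x=[6.3774 10.0360 15.9867] v=[-1.7381 0.7794 -0.0413]
Step 7: x=[6.1802 10.1369 15.9831] v=[-1.9722 1.0086 -0.0364]
Step 8: x=[5.9626 10.2567 15.9810] v=[-2.1765 1.1976 -0.0210]
Max displacement = 2.1165

Answer: 2.1165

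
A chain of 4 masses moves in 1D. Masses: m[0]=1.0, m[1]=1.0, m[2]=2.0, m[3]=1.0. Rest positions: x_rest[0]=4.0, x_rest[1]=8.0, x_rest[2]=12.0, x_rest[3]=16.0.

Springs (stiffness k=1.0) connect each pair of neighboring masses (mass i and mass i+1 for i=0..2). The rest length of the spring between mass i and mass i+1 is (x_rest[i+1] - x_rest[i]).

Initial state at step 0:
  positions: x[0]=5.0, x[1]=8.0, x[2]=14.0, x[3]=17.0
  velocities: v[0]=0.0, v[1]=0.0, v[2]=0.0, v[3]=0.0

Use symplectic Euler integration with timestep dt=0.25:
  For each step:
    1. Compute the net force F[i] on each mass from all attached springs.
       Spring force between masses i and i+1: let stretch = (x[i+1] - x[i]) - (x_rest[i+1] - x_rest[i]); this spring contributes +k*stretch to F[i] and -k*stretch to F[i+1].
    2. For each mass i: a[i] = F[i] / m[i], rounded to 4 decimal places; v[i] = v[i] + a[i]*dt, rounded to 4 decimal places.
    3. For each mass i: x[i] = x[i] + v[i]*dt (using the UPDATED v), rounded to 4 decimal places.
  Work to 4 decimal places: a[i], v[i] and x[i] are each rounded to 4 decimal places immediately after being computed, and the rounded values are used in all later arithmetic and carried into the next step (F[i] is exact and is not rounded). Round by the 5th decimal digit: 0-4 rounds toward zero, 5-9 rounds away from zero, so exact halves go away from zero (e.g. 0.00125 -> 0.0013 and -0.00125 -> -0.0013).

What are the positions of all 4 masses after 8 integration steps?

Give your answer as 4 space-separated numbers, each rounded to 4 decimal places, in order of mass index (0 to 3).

Step 0: x=[5.0000 8.0000 14.0000 17.0000] v=[0.0000 0.0000 0.0000 0.0000]
Step 1: x=[4.9375 8.1875 13.9063 17.0625] v=[-0.2500 0.7500 -0.3750 0.2500]
Step 2: x=[4.8281 8.5293 13.7325 17.1778] v=[-0.4375 1.3672 -0.6953 0.4610]
Step 3: x=[4.7001 8.9650 13.5037 17.3277] v=[-0.5122 1.7427 -0.9151 0.5997]
Step 4: x=[4.5886 9.4178 13.2526 17.4886] v=[-0.4460 1.8112 -1.0045 0.6437]
Step 5: x=[4.5289 9.8085 13.0140 17.6348] v=[-0.2387 1.5626 -0.9544 0.5847]
Step 6: x=[4.5492 10.0695 12.8196 17.7422] v=[0.0812 1.0441 -0.7775 0.4295]
Step 7: x=[4.6645 10.1574 12.6931 17.7919] v=[0.4613 0.3516 -0.5059 0.1989]
Step 8: x=[4.8731 10.0605 12.6467 17.7730] v=[0.8345 -0.3877 -0.1855 -0.0758]

Answer: 4.8731 10.0605 12.6467 17.7730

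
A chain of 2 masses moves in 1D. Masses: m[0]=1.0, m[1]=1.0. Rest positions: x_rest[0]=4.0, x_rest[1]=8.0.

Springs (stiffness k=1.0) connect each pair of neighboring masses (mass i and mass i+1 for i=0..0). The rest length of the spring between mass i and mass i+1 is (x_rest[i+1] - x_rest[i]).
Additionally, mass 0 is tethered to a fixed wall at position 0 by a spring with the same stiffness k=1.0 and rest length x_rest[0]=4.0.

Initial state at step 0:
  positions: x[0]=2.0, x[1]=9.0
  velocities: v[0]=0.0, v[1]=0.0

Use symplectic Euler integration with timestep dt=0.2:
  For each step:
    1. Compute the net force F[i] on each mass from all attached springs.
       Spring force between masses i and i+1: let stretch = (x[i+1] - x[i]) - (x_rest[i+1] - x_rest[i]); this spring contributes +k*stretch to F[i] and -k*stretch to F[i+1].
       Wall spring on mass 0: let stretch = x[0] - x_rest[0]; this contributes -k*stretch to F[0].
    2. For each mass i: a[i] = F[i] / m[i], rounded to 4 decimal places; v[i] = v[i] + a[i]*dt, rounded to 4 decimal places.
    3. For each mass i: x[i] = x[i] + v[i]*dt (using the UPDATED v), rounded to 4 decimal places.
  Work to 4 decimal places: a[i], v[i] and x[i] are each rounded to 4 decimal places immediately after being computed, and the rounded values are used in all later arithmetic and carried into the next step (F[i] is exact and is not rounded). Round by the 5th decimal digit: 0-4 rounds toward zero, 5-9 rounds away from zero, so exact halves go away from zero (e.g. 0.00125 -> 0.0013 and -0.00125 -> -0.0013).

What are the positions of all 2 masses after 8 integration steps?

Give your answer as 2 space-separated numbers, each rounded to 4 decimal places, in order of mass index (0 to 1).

Step 0: x=[2.0000 9.0000] v=[0.0000 0.0000]
Step 1: x=[2.2000 8.8800] v=[1.0000 -0.6000]
Step 2: x=[2.5792 8.6528] v=[1.8960 -1.1360]
Step 3: x=[3.0982 8.3427] v=[2.5949 -1.5507]
Step 4: x=[3.7030 7.9828] v=[3.0242 -1.7996]
Step 5: x=[4.3309 7.6117] v=[3.1396 -1.8556]
Step 6: x=[4.9168 7.2693] v=[2.9296 -1.7118]
Step 7: x=[5.4001 6.9928] v=[2.4167 -1.3823]
Step 8: x=[5.7311 6.8126] v=[1.6552 -0.9008]

Answer: 5.7311 6.8126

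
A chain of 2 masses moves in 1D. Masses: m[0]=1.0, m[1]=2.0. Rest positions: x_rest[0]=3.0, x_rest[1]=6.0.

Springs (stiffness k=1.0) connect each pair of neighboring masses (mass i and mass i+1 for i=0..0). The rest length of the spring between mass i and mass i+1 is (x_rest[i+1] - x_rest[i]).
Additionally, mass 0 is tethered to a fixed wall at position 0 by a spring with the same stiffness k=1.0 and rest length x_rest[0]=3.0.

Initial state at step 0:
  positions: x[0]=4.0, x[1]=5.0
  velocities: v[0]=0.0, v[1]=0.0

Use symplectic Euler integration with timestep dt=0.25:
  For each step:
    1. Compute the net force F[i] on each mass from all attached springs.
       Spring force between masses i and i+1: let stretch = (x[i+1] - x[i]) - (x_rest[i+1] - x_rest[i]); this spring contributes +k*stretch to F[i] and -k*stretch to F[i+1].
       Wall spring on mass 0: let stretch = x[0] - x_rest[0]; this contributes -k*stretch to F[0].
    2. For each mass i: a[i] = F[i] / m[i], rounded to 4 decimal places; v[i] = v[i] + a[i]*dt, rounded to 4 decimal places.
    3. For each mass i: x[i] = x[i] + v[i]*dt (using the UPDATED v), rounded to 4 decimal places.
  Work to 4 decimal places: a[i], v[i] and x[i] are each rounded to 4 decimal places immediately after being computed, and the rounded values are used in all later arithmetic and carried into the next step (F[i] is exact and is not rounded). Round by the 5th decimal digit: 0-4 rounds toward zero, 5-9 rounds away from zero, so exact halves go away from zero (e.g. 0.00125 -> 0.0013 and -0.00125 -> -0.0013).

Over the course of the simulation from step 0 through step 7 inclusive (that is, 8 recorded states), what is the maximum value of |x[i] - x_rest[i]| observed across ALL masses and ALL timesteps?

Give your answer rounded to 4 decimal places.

Answer: 1.5381

Derivation:
Step 0: x=[4.0000 5.0000] v=[0.0000 0.0000]
Step 1: x=[3.8125 5.0625] v=[-0.7500 0.2500]
Step 2: x=[3.4649 5.1797] v=[-1.3906 0.4688]
Step 3: x=[3.0079 5.3371] v=[-1.8281 0.6295]
Step 4: x=[2.5085 5.5155] v=[-1.9978 0.7134]
Step 5: x=[2.0402 5.6936] v=[-1.8732 0.7125]
Step 6: x=[1.6727 5.8513] v=[-1.4699 0.6308]
Step 7: x=[1.4619 5.9722] v=[-0.8434 0.4835]
Max displacement = 1.5381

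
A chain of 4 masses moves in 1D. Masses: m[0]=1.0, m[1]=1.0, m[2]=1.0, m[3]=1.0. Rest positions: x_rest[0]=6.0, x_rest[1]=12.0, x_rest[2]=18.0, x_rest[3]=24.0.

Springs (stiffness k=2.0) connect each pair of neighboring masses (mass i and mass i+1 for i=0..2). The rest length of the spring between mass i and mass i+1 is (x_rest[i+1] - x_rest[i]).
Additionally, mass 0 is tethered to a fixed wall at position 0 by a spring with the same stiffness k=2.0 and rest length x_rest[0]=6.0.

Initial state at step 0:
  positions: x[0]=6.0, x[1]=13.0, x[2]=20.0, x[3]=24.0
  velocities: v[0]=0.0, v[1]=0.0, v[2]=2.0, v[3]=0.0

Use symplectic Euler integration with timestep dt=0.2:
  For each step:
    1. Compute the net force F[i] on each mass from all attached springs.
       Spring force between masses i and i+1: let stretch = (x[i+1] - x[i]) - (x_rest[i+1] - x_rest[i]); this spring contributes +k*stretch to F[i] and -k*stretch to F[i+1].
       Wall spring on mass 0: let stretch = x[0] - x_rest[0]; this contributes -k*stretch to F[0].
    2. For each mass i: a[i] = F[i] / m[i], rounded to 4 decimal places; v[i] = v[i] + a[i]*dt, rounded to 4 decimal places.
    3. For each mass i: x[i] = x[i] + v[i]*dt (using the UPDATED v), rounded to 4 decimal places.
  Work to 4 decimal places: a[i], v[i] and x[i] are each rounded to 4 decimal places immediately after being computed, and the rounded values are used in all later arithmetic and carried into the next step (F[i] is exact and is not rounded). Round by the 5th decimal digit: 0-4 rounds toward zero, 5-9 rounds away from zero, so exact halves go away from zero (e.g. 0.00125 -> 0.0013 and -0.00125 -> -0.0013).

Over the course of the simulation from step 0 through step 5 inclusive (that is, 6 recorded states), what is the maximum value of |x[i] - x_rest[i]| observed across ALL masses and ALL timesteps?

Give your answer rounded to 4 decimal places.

Answer: 2.1600

Derivation:
Step 0: x=[6.0000 13.0000 20.0000 24.0000] v=[0.0000 0.0000 2.0000 0.0000]
Step 1: x=[6.0800 13.0000 20.1600 24.1600] v=[0.4000 0.0000 0.8000 0.8000]
Step 2: x=[6.2272 13.0192 20.0672 24.4800] v=[0.7360 0.0960 -0.4640 1.6000]
Step 3: x=[6.4196 13.0589 19.7636 24.9270] v=[0.9619 0.1984 -1.5181 2.2349]
Step 4: x=[6.6296 13.1038 19.3367 25.4409] v=[1.0498 0.2246 -2.1346 2.5695]
Step 5: x=[6.8271 13.1294 18.8995 25.9465] v=[0.9876 0.1281 -2.1861 2.5278]
Max displacement = 2.1600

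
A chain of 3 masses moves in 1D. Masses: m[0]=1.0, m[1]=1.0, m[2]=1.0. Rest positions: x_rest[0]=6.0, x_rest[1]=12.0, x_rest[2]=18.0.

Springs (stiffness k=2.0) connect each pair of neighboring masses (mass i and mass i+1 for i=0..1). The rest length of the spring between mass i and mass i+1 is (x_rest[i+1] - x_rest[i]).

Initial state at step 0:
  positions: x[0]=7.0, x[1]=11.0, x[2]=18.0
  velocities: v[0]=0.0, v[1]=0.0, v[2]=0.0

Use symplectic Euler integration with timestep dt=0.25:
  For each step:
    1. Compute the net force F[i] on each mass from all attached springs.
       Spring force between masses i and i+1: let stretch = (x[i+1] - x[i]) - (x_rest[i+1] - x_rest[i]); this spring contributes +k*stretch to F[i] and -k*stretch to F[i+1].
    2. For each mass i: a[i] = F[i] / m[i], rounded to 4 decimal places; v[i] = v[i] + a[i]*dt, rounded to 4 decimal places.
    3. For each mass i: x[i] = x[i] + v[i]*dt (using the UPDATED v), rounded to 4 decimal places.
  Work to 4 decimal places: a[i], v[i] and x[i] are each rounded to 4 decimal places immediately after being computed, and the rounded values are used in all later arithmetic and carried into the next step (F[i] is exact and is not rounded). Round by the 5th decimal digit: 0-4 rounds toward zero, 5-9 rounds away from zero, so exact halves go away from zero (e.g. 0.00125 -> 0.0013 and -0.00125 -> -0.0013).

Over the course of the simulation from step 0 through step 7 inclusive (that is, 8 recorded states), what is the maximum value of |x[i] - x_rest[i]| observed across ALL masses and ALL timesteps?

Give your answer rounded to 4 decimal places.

Step 0: x=[7.0000 11.0000 18.0000] v=[0.0000 0.0000 0.0000]
Step 1: x=[6.7500 11.3750 17.8750] v=[-1.0000 1.5000 -0.5000]
Step 2: x=[6.3281 11.9844 17.6875] v=[-1.6875 2.4375 -0.7500]
Step 3: x=[5.8633 12.5996 17.5371] v=[-1.8594 2.4609 -0.6016]
Step 4: x=[5.4905 12.9900 17.5195] v=[-1.4913 1.5615 -0.0704]
Step 5: x=[5.3051 13.0091 17.6857] v=[-0.7416 0.0765 0.6649]
Step 6: x=[5.3327 12.6498 18.0174] v=[0.1104 -1.4372 1.3266]
Step 7: x=[5.5250 12.0468 18.4281] v=[0.7690 -2.4120 1.6428]
Max displacement = 1.0091

Answer: 1.0091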